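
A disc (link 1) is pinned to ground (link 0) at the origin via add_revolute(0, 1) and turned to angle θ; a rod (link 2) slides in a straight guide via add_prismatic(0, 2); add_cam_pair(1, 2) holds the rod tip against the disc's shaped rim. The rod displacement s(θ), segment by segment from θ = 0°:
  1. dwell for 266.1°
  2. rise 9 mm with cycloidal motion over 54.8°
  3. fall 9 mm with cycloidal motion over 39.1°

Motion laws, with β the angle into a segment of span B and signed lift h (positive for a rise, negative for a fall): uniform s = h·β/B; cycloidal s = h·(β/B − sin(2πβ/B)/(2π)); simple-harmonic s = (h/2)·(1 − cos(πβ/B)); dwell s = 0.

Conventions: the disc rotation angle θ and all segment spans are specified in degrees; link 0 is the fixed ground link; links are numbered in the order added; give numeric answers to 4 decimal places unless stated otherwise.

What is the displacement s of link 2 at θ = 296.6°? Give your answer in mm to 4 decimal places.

segment 1 (0° to 266.1°, dwell): s unchanged at 0.0000
θ = 296.6° falls in segment 2 (266.1° to 320.9°, cycloidal, h = 9): β = 296.6 − 266.1 = 30.5°, B = 54.8°; Δs = 9·(0.5566 − sin(2π·0.5566)/(2π)) = 5.5076; s = 0.0000 + 5.5076 = 5.5076

5.5076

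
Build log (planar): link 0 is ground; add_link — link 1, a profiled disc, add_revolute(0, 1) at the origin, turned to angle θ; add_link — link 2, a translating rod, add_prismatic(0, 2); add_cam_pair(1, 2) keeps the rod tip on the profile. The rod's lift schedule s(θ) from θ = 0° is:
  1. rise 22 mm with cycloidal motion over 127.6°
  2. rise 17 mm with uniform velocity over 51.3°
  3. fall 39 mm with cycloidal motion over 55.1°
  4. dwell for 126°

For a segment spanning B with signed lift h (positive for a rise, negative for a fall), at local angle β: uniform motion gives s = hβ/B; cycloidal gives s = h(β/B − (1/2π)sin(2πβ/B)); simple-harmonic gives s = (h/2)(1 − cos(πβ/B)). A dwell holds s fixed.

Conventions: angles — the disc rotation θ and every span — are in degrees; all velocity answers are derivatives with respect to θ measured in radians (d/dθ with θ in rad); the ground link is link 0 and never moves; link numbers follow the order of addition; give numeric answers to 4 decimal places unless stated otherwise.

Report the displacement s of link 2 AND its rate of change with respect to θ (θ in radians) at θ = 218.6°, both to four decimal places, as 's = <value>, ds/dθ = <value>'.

seg 1 [0°–127.6°] cycloidal, h=22: full span → s += 22 → s = 22.0000
seg 2 [127.6°–178.9°] uniform, h=17: full span → s += 17 → s = 39.0000
seg 3 [178.9°–234°] cycloidal, h=-39: θ=218.6° here. β=39.7, B=55.1. -39·(0.7205 − sin(2π·0.7205)/(2π)) = -34.2006 → s = 4.7994
velocity in seg [178.9°–234°] (cycloidal), θ in radians: β = 39.7° = 0.6929 rad, B = 55.1° = 0.9617 rad; ds/dθ = (h/B)(1 − cos(2πβ/B)) = ((-39)/0.9617)(1 − cos(2π·0.7205)) = -48.026047 mm/rad

s = 4.7994, ds/dθ = -48.0260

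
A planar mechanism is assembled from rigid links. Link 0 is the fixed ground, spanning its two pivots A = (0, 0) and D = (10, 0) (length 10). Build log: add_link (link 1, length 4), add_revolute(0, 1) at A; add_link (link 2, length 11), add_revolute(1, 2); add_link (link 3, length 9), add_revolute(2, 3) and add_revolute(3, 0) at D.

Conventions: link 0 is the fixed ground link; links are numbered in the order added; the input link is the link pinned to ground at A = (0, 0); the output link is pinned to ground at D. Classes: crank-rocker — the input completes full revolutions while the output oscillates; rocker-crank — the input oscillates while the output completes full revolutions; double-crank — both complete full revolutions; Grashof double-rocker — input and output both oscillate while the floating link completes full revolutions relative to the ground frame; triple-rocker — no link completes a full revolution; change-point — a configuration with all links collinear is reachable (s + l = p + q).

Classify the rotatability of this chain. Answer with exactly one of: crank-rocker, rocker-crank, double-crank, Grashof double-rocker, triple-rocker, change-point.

lengths: ground=10, input=4, coupler=11, output=9
sorted: s=4 (shortest), l=11 (longest), p+q=19
s + l = 15 vs p + q = 19
s + l < p + q (Grashof) with shortest = input link → crank-rocker

crank-rocker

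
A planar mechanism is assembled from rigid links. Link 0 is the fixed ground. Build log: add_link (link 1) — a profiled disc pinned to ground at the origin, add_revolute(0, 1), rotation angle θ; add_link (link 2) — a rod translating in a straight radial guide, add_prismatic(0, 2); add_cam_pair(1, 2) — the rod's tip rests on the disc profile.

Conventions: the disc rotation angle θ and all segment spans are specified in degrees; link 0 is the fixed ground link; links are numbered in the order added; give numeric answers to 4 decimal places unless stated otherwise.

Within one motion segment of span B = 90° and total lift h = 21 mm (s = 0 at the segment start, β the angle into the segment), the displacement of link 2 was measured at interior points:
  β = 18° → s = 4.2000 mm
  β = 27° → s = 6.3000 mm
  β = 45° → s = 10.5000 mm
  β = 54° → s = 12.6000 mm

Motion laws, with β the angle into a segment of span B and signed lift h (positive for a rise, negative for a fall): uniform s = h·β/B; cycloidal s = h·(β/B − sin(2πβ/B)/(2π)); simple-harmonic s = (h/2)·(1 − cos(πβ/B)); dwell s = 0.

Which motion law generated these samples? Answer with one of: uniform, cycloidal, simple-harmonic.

candidates at β/B = r: uniform s = h·r (linear in β); cycloidal s = h·(r − sin(2πr)/(2π)); simple-harmonic s = (h/2)(1 − cos(πr))
β=18°: printed 4.2000 | uniform 4.2000, cycloidal 1.0213, simple-harmonic 2.0053
β=27°: printed 6.3000 | uniform 6.3000, cycloidal 3.1213, simple-harmonic 4.3283
β=45°: printed 10.5000 | uniform 10.5000, cycloidal 10.5000, simple-harmonic 10.5000
β=54°: printed 12.6000 | uniform 12.6000, cycloidal 14.5645, simple-harmonic 13.7447
only one law matches every sample → uniform

uniform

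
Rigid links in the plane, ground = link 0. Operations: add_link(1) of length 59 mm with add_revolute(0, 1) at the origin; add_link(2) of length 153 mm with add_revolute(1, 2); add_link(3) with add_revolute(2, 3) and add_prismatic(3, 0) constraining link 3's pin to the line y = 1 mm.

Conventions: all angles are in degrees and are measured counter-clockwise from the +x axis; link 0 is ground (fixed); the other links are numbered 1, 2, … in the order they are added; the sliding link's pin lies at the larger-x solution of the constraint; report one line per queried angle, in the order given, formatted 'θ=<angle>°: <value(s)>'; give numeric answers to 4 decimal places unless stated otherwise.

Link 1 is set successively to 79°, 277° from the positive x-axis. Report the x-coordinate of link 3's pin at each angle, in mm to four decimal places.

geometry: r = 59 mm, L = 153 mm, e = 1 mm
θ=79°: crank pin P = (r cos θ, r sin θ) = (11.257731, 57.916004)
θ=79°: h = r sin θ − e = 57.916004 − 1 = 56.916004
θ=79°: x = r cos θ + √(L² − h²) = 11.257731 + 142.019606 = 153.277337
θ=277°: crank pin P = (r cos θ, r sin θ) = (7.190291, -58.560223)
θ=277°: h = r sin θ − e = -58.560223 − 1 = -59.560223
θ=277°: x = r cos θ + √(L² − h²) = 7.190291 + 140.931117 = 148.121409

θ=79°: 153.2773
θ=277°: 148.1214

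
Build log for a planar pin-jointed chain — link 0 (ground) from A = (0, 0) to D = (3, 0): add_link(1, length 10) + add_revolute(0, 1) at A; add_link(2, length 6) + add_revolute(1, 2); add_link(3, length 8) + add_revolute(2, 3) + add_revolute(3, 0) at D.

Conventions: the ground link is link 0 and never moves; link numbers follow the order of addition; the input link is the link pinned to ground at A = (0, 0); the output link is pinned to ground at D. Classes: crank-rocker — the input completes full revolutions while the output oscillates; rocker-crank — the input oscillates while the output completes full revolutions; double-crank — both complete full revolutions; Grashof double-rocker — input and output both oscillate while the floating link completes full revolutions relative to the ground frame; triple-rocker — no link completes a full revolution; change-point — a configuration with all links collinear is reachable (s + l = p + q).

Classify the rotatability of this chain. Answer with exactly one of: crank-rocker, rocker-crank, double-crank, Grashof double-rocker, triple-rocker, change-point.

lengths: ground=3, input=10, coupler=6, output=8
sorted: s=3 (shortest), l=10 (longest), p+q=14
s + l = 13 vs p + q = 14
s + l < p + q (Grashof) with shortest = ground link → double-crank

double-crank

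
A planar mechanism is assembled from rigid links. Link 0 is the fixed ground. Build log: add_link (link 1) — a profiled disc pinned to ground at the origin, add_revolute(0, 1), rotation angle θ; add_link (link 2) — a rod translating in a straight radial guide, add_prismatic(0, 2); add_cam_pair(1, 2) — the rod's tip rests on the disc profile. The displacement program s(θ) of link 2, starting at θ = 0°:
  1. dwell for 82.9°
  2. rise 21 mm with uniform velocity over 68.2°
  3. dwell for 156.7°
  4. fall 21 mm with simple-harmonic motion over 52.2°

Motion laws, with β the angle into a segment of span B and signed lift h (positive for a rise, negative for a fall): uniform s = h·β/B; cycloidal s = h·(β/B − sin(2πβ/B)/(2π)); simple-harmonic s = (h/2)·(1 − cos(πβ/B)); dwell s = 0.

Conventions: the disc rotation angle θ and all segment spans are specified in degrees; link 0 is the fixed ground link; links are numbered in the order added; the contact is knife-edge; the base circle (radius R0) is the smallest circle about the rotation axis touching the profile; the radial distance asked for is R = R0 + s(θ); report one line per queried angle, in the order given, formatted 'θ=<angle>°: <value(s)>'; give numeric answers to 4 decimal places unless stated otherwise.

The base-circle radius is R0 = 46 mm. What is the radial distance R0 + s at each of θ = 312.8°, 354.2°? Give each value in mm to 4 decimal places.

seg 1 [0°–82.9°] dwell: s stays 0.0000
seg 2 [82.9°–151.1°] uniform, h=21: full span → s += 21 → s = 21.0000
seg 3 [151.1°–307.8°] dwell: s stays 21.0000
seg 4 [307.8°–360°] simple-harmonic, h=-21: θ=312.8° here. β=5, B=52.2. -21/2·(1 − cos(π·0.0958)) = -0.4718 → s = 20.5282
seg 4 [307.8°–360°] simple-harmonic, h=-21: θ=354.2° here. β=46.4, B=52.2. -21/2·(1 − cos(π·0.8889)) = -20.3668 → s = 0.6332
θ=312.8°: R = R0 + s = 46 + 20.5282 = 66.5282
θ=354.2°: R = R0 + s = 46 + 0.6332 = 46.6332

θ=312.8°: 66.5282
θ=354.2°: 46.6332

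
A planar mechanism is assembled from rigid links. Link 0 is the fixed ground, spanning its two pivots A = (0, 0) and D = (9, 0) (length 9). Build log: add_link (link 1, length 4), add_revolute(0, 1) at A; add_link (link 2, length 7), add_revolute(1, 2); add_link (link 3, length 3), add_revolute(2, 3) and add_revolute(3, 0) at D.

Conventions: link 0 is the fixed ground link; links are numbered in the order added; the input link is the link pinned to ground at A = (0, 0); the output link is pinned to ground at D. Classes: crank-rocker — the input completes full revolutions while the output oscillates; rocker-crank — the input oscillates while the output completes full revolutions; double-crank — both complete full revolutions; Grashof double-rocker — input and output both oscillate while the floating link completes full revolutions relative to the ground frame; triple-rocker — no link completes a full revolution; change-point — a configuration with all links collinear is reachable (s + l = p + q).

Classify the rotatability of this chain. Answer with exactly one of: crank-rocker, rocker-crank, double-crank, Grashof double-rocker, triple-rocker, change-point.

lengths: ground=9, input=4, coupler=7, output=3
sorted: s=3 (shortest), l=9 (longest), p+q=11
s + l = 12 vs p + q = 11
s + l > p + q → non-Grashof → no link fully rotates → triple-rocker

triple-rocker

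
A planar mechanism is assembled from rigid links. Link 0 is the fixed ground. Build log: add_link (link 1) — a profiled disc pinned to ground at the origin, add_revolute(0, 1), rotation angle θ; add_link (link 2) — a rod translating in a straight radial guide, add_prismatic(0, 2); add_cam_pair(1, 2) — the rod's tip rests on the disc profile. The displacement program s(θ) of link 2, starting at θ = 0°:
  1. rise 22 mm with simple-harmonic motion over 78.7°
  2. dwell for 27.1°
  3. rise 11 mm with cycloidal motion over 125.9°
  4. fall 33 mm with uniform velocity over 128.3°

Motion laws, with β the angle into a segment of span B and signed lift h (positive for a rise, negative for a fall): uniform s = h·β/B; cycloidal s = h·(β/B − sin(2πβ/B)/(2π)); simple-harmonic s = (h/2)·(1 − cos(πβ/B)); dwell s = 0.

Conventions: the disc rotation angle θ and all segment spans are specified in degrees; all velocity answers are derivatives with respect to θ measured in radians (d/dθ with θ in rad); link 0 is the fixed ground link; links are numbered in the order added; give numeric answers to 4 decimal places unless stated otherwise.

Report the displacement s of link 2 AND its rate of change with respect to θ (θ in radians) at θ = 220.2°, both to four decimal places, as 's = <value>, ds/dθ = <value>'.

seg 1 [0°–78.7°] simple-harmonic, h=22: full span → s += 22 → s = 22.0000
seg 2 [78.7°–105.8°] dwell: s stays 22.0000
seg 3 [105.8°–231.7°] cycloidal, h=11: θ=220.2° here. β=114.4, B=125.9. 11·(0.9087 − sin(2π·0.9087)/(2π)) = 10.9457 → s = 32.9457
velocity in seg [105.8°–231.7°] (cycloidal), θ in radians: β = 114.4° = 1.9967 rad, B = 125.9° = 2.1974 rad; ds/dθ = (h/B)(1 − cos(2πβ/B)) = (11/2.1974)(1 − cos(2π·0.9087)) = 0.802065 mm/rad

s = 32.9457, ds/dθ = 0.8021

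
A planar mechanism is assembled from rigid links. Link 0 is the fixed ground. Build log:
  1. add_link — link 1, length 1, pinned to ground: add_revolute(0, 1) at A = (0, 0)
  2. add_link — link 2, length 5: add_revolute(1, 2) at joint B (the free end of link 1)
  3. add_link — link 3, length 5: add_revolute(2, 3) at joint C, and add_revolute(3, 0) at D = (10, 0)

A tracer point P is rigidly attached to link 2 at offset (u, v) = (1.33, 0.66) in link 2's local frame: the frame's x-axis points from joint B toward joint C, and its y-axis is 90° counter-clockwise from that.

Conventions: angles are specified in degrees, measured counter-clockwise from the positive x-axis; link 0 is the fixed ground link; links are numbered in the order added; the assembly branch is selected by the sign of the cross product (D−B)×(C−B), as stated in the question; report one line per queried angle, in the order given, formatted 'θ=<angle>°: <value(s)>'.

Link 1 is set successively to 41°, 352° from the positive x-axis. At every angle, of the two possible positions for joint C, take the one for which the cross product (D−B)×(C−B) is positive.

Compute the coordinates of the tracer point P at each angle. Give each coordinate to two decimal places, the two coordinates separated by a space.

A=(0,0), D=(10.00,0)
θ=41°: B = A + 1.00·(cos41°, sin41°) = (0.7547, 0.6561)
θ=41°: |BD| = 9.2685
θ=41°: circle(B,5.00) ∩ circle(D,5.00): a=4.6343, h=1.8771
θ=41°:   candidates: C₊=(5.5102,2.2004) cross=17.398; C₋=(5.2445,-1.5444) cross=-17.398
θ=41°:   branch + wants cross > 0 → take C=(5.5102,2.2004) (cross=17.398)
θ=41°: ex = (C−B)/|BC| = (0.9511,0.3089); ey = (-0.3089,0.9511)
θ=41°: P = B + 1.33·ex + 0.66·ey = (1.8158,1.6946)
θ=352°: B = A + 1.00·(cos352°, sin352°) = (0.9903, -0.1392)
θ=352°: |BD| = 9.0108
θ=352°: circle(B,5.00) ∩ circle(D,5.00): a=4.5054, h=2.1683
θ=352°:   candidates: C₊=(5.4616,2.0984) cross=19.538; C₋=(5.5286,-2.2376) cross=-19.538
θ=352°:   branch + wants cross > 0 → take C=(5.4616,2.0984) (cross=19.538)
θ=352°: ex = (C−B)/|BC| = (0.8943,0.4475); ey = (-0.4475,0.8943)
θ=352°: P = B + 1.33·ex + 0.66·ey = (1.8843,1.0462)

θ=41°: 1.82 1.69
θ=352°: 1.88 1.05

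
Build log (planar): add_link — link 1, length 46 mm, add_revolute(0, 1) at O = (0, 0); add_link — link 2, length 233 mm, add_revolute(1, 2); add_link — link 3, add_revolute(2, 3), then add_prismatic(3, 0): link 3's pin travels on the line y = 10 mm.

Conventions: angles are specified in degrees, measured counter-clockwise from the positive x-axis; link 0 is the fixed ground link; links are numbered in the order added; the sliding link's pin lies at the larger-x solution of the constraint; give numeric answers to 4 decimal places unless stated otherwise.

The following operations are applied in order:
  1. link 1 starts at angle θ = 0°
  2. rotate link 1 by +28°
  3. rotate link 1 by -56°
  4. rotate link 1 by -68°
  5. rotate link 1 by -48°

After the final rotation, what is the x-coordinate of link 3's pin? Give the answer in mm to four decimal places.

geometry: r = 46 mm, L = 233 mm, e = 10 mm; θ starts at 0°
rotate link 1 by +28°: θ ← 0° +28° = 28°
rotate link 1 by -56°: θ ← 28° -56° = -28°
rotate link 1 by -68°: θ ← -28° -68° = -96°
rotate link 1 by -48°: θ ← -96° -48° = -144°
crank pin P = (r cos θ, r sin θ) = (-37.214782, -27.038122)
h = r sin θ − e = -27.038122 − 10 = -37.038122
x = r cos θ + √(L² − h²) = -37.214782 + 230.037339 = 192.822558

192.8226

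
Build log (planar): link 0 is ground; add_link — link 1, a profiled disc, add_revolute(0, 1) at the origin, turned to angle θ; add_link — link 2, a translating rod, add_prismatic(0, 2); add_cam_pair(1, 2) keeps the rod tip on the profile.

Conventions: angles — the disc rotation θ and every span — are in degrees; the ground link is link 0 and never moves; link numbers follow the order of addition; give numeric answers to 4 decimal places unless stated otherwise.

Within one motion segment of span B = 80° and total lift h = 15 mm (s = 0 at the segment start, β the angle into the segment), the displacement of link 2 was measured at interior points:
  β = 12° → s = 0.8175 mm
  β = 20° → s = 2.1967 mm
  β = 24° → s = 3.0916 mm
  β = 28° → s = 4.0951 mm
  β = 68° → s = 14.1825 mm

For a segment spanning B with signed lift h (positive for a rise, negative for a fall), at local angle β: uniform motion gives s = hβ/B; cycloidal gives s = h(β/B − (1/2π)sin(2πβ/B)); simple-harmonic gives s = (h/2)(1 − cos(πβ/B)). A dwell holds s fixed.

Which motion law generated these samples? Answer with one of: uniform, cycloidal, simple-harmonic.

candidates at β/B = r: uniform s = h·r (linear in β); cycloidal s = h·(r − sin(2πr)/(2π)); simple-harmonic s = (h/2)(1 − cos(πr))
β=12°: printed 0.8175 | uniform 2.2500, cycloidal 0.3186, simple-harmonic 0.8175
β=20°: printed 2.1967 | uniform 3.7500, cycloidal 1.3627, simple-harmonic 2.1967
β=24°: printed 3.0916 | uniform 4.5000, cycloidal 2.2295, simple-harmonic 3.0916
β=28°: printed 4.0951 | uniform 5.2500, cycloidal 3.3186, simple-harmonic 4.0951
β=68°: printed 14.1825 | uniform 12.7500, cycloidal 14.6814, simple-harmonic 14.1825
only one law matches every sample → simple-harmonic

simple-harmonic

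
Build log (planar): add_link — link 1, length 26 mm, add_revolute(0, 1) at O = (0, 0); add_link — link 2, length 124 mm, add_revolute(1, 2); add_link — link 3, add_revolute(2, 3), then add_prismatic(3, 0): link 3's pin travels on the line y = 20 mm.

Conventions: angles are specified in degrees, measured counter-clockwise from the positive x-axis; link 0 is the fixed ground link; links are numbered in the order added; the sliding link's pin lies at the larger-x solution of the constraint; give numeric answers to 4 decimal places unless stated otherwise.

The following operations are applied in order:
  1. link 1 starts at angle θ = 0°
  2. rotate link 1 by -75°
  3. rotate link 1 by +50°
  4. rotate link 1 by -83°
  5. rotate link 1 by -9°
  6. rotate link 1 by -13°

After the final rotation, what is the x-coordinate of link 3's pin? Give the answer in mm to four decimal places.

geometry: r = 26 mm, L = 124 mm, e = 20 mm; θ starts at 0°
rotate link 1 by -75°: θ ← 0° -75° = -75°
rotate link 1 by +50°: θ ← -75° +50° = -25°
rotate link 1 by -83°: θ ← -25° -83° = -108°
rotate link 1 by -9°: θ ← -108° -9° = -117°
rotate link 1 by -13°: θ ← -117° -13° = -130°
crank pin P = (r cos θ, r sin θ) = (-16.712478, -19.917156)
h = r sin θ − e = -19.917156 − 20 = -39.917156
x = r cos θ + √(L² − h²) = -16.712478 + 117.399407 = 100.686929

100.6869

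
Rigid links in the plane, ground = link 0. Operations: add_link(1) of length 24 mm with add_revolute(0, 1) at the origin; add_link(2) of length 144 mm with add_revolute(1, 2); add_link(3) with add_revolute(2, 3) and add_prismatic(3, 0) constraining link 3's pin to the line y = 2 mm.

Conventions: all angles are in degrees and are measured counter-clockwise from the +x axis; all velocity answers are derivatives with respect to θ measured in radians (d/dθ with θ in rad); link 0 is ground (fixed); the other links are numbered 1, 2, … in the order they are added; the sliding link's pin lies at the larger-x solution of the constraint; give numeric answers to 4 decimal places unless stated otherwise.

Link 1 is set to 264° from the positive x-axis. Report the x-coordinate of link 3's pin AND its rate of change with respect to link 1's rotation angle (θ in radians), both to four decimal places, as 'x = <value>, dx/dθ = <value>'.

geometry: r = 24 mm, L = 144 mm, e = 2 mm
crank pin P = (r cos θ, r sin θ) = (-2.508683, -23.868525)
h = r sin θ − e = -23.868525 − 2 = -25.868525
x = r cos θ + √(L² − h²) = -2.508683 + 141.657401 = 139.148718
dx/dθ = −r sin θ − h·r cos θ/√(L² − h²) (θ in radians; h = -25.868525) = 23.410407

x = 139.1487, dx/dθ = 23.4104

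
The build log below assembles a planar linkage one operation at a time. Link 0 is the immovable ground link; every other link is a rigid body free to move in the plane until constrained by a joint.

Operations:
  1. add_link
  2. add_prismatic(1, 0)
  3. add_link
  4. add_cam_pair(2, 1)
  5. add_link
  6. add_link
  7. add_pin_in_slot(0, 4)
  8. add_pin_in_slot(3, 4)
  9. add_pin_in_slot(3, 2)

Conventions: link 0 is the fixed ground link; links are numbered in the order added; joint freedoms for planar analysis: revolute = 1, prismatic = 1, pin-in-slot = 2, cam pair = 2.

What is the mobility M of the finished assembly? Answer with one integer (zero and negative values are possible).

link 0 = ground. State L|J1|J2 = 1|0|0
+link1  2|0|0
P(1,0) f=1→J1  2|1|0
+link2  3|1|0
C(2,1) f=2→J2  3|1|1
+link3  4|1|1
+link4  5|1|1
PS(0,4) f=2→J2  5|1|2
PS(3,4) f=2→J2  5|1|3
PS(3,2) f=2→J2  5|1|4
M = 3(5−1)−2·1−4 = 12−2−4 = 6

M = 6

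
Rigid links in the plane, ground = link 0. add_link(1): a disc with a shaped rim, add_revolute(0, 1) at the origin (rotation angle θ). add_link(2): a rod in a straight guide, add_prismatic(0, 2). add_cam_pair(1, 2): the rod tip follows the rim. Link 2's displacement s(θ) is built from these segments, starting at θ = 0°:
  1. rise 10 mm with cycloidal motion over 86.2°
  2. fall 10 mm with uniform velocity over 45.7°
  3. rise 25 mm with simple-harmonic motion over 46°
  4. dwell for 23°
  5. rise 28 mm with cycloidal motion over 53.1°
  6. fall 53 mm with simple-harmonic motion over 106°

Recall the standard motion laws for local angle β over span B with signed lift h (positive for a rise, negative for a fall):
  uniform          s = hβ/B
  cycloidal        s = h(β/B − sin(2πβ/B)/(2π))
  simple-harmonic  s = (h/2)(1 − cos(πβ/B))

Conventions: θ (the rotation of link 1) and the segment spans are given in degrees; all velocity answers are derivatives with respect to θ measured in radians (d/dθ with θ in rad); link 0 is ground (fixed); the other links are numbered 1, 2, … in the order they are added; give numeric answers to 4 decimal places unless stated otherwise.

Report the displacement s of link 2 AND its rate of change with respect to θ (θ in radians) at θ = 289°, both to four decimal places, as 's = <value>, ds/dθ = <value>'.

segment 1 (0° to 86.2°, cycloidal, h = 10) is passed completely: s = 0.0000 + (10) = 10.0000
segment 2 (86.2° to 131.9°, uniform, h = -10) is passed completely: s = 10.0000 + (-10) = 0.0000
segment 3 (131.9° to 177.9°, simple-harmonic, h = 25) is passed completely: s = 0.0000 + (25) = 25.0000
segment 4 (177.9° to 200.9°, dwell): s unchanged at 25.0000
segment 5 (200.9° to 254°, cycloidal, h = 28) is passed completely: s = 25.0000 + (28) = 53.0000
θ = 289° falls in segment 6 (254° to 360°, simple-harmonic, h = -53): β = 289 − 254 = 35°, B = 106°; Δs = -53/2·(1 − cos(π·0.3302)) = -13.0239; s = 53.0000 − 13.0239 = 39.9761
velocity in seg [254°–360°] (simple-harmonic), θ in radians: β = 35° = 0.6109 rad, B = 106° = 1.8500 rad; ds/dθ = (πh/(2B)) sin(πβ/B) = (π·(-53)/(2·1.8500)) sin(π·0.3302) = -38.746963 mm/rad

s = 39.9761, ds/dθ = -38.7470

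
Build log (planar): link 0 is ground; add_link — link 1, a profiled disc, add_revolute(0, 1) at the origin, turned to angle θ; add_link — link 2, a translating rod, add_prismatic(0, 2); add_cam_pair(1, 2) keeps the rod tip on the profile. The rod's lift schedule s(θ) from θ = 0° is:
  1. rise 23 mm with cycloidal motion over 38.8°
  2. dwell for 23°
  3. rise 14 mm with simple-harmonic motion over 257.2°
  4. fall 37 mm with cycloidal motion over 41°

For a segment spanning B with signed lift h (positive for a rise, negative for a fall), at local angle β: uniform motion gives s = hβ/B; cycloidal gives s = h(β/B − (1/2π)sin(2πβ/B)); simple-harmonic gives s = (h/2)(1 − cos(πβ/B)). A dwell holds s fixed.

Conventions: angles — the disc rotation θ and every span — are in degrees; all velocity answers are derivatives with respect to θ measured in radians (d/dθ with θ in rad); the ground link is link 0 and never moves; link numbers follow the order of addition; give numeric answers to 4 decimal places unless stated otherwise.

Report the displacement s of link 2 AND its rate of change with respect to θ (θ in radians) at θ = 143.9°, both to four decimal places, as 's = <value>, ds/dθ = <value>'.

seg 1 [0°–38.8°] cycloidal, h=23: full span → s += 23 → s = 23.0000
seg 2 [38.8°–61.8°] dwell: s stays 23.0000
seg 3 [61.8°–319°] simple-harmonic, h=14: θ=143.9° here. β=82.1, B=257.2. 14/2·(1 − cos(π·0.3192)) = 3.2345 → s = 26.2345
velocity in seg [61.8°–319°] (simple-harmonic), θ in radians: β = 82.1° = 1.4329 rad, B = 257.2° = 4.4890 rad; ds/dθ = (πh/(2B)) sin(πβ/B) = (π·14/(2·4.4890)) sin(π·0.3192) = 4.129734 mm/rad

s = 26.2345, ds/dθ = 4.1297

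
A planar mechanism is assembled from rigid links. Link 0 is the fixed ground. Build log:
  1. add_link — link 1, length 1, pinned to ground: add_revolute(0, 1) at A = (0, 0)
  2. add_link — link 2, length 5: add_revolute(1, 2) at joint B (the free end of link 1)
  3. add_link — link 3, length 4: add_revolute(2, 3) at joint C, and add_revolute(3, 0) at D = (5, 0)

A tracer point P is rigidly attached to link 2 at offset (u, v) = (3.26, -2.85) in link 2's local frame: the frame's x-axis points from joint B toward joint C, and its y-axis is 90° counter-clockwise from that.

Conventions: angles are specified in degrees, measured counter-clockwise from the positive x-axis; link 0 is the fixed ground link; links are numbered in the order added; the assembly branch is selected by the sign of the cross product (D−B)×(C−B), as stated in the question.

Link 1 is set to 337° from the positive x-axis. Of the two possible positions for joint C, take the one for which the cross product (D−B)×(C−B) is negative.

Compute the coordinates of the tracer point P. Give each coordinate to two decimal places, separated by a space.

A=(0,0), D=(5.00,0)
B = A + 1.00·(cos337°, sin337°) = (0.9205, -0.3907)
|BD| = 4.0982
circle(B,5.00) ∩ circle(D,4.00): a=3.1471, h=3.8853
  candidates: C₊=(3.6829,3.7769) cross=15.923; C₋=(4.4237,-3.9583) cross=-15.923
  branch - wants cross < 0 → take C=(4.4237,-3.9583) (cross=-15.923)
ex = (C−B)/|BC| = (0.7006,-0.7135); ey = (0.7135,0.7006)
P = B + 3.26·ex + -2.85·ey = (1.1711,-4.7136)

1.17 -4.71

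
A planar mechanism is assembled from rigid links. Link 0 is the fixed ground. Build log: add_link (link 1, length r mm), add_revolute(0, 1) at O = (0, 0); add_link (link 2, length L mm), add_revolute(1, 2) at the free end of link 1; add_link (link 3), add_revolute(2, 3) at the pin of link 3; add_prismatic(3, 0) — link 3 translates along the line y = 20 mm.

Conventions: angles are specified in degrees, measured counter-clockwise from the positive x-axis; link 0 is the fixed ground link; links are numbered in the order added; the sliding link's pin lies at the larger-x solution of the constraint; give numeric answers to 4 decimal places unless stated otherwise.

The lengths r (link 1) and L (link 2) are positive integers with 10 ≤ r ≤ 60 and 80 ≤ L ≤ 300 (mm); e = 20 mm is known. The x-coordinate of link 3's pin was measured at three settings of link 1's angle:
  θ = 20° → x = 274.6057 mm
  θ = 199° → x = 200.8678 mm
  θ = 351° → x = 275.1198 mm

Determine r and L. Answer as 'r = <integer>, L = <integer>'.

constraint per measurement: (x − r cos θ)² + (r sin θ − e)² = L²
subtracting the θ₁ and θ₂ equations cancels the r² and L² terms:
r = (x₁² − x₂²) / (2[(x₁cos θ₁ + e sin θ₁) − (x₂cos θ₂ + e sin θ₂)]) = 38.0000 → r = 38
L² = (x₁ − r cos θ₁)² + (r sin θ₁ − e)² = 57121.0037 → L = 239.0000 → L = 239
check at θ₃=351°: x = 275.1198 (printed 275.1198) ✓

r = 38, L = 239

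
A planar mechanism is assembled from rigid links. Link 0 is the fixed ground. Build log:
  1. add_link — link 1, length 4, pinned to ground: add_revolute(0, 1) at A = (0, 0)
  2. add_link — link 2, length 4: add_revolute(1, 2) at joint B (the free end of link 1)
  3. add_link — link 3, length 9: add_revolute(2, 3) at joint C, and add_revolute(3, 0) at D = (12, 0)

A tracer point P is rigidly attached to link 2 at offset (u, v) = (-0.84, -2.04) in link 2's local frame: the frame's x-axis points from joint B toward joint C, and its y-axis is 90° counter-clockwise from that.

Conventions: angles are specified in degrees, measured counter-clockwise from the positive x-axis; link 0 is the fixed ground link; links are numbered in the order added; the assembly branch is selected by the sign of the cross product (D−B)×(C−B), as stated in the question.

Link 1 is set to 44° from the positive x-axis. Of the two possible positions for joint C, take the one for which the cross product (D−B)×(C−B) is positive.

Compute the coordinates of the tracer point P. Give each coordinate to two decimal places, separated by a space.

A=(0,0), D=(12.00,0)
B = A + 4.00·(cos44°, sin44°) = (2.8774, 2.7786)
|BD| = 9.5364
circle(B,4.00) ∩ circle(D,9.00): a=1.3602, h=3.7616
  candidates: C₊=(5.2746,5.9807) cross=35.872; C₋=(3.0825,-1.2161) cross=-35.872
  branch + wants cross > 0 → take C=(5.2746,5.9807) (cross=35.872)
ex = (C−B)/|BC| = (0.5993,0.8005); ey = (-0.8005,0.5993)
P = B + -0.84·ex + -2.04·ey = (4.0070,0.8836)

4.01 0.88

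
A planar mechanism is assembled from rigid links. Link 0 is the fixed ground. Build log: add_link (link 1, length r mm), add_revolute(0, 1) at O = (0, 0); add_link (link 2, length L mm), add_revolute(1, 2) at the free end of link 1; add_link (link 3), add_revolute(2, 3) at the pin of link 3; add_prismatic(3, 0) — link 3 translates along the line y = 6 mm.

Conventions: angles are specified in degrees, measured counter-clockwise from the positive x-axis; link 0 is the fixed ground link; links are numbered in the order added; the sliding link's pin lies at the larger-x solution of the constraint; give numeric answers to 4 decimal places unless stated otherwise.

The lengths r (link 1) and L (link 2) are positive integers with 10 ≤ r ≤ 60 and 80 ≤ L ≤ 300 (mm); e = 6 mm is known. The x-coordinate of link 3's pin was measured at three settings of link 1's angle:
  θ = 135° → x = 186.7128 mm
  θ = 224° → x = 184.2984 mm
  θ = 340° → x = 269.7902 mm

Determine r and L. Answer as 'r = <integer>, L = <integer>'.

constraint per measurement: (x − r cos θ)² + (r sin θ − e)² = L²
subtracting the θ₁ and θ₂ equations cancels the r² and L² terms:
r = (x₁² − x₂²) / (2[(x₁cos θ₁ + e sin θ₁) − (x₂cos θ₂ + e sin θ₂)]) = 49.9990 → r = 50
L² = (x₁ − r cos θ₁)² + (r sin θ₁ − e)² = 50175.9943 → L = 224.0000 → L = 224
check at θ₃=340°: x = 269.7902 (printed 269.7902) ✓

r = 50, L = 224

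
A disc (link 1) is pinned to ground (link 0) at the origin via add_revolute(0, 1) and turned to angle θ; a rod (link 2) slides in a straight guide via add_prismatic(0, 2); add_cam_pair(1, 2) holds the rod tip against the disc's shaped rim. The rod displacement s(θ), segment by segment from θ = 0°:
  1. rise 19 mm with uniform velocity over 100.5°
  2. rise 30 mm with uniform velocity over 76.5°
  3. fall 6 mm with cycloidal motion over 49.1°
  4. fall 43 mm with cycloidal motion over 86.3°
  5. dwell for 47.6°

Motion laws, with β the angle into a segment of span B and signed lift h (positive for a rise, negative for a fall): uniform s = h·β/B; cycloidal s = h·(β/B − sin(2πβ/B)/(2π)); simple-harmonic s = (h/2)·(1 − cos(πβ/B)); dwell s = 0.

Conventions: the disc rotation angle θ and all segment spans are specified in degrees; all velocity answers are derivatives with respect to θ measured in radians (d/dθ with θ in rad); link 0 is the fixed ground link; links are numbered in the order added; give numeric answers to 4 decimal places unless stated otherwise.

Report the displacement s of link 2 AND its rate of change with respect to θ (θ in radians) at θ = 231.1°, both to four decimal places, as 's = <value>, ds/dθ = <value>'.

segment 1 (0° to 100.5°, uniform, h = 19) is passed completely: s = 0.0000 + (19) = 19.0000
segment 2 (100.5° to 177°, uniform, h = 30) is passed completely: s = 19.0000 + (30) = 49.0000
segment 3 (177° to 226.1°, cycloidal, h = -6) is passed completely: s = 49.0000 + (-6) = 43.0000
θ = 231.1° falls in segment 4 (226.1° to 312.4°, cycloidal, h = -43): β = 231.1 − 226.1 = 5°, B = 86.3°; Δs = -43·(0.0579 − sin(2π·0.0579)/(2π)) = -0.0547; s = 43.0000 − 0.0547 = 42.9453
velocity in seg [226.1°–312.4°] (cycloidal), θ in radians: β = 5° = 0.0873 rad, B = 86.3° = 1.5062 rad; ds/dθ = (h/B)(1 − cos(2πβ/B)) = ((-43)/1.5062)(1 − cos(2π·0.0579)) = -1.870799 mm/rad

s = 42.9453, ds/dθ = -1.8708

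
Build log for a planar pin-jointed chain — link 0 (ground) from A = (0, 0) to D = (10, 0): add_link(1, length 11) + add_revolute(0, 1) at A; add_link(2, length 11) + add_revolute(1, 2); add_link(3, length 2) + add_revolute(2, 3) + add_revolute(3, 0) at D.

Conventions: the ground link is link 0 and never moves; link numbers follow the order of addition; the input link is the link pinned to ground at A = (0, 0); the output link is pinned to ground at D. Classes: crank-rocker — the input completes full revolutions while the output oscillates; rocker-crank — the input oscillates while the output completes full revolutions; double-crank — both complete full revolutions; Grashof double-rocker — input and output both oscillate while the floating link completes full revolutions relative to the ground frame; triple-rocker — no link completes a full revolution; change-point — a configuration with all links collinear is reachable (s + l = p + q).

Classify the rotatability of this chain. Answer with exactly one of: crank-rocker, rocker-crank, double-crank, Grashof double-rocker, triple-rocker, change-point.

lengths: ground=10, input=11, coupler=11, output=2
sorted: s=2 (shortest), l=11 (longest), p+q=21
s + l = 13 vs p + q = 21
s + l < p + q (Grashof) with shortest = output link → rocker-crank

rocker-crank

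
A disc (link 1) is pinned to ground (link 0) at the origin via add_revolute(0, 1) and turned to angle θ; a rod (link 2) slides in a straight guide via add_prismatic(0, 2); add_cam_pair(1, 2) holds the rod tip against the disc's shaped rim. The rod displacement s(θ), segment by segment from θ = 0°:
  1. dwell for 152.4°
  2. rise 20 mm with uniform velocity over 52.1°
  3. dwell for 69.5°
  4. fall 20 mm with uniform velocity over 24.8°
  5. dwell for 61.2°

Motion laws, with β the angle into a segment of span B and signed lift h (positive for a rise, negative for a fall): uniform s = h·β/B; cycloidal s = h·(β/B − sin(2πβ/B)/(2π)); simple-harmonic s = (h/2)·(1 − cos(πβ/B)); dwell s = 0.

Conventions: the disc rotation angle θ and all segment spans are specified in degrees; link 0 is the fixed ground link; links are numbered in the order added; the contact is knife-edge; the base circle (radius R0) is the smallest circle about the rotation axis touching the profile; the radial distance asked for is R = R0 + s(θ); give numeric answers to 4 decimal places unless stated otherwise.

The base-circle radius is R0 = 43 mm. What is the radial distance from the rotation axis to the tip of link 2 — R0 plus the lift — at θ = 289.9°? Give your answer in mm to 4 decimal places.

segment 1 (0° to 152.4°, dwell): s unchanged at 0.0000
segment 2 (152.4° to 204.5°, uniform, h = 20) is passed completely: s = 0.0000 + (20) = 20.0000
segment 3 (204.5° to 274°, dwell): s unchanged at 20.0000
θ = 289.9° falls in segment 4 (274° to 298.8°, uniform, h = -20): β = 289.9 − 274 = 15.9°, B = 24.8°; Δs = -20·15.9/24.8 = -12.8226; s = 20.0000 − 12.8226 = 7.1774
R = R0 + s = 43 + 7.1774 = 50.1774

50.1774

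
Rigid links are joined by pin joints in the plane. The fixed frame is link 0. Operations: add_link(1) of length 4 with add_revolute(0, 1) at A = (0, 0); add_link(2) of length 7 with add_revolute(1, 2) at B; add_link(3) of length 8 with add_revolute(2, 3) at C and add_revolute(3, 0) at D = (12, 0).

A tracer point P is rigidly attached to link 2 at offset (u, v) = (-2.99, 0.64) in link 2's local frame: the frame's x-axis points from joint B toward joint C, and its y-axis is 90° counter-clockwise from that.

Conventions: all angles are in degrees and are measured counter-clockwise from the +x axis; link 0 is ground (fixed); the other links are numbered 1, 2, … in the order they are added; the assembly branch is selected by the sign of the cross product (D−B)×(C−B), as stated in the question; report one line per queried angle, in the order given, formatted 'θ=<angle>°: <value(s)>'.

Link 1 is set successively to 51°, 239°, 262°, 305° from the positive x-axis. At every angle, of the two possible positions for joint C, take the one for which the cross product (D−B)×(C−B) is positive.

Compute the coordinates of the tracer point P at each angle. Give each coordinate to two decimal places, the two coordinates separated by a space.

A=(0,0), D=(12.00,0)
θ=51°: B = A + 4.00·(cos51°, sin51°) = (2.5173, 3.1086)
θ=51°: |BD| = 9.9792
θ=51°: circle(B,7.00) ∩ circle(D,8.00): a=4.2381, h=5.5713
θ=51°:   candidates: C₊=(8.2799,7.0825) cross=55.597; C₋=(4.8090,-3.5056) cross=-55.597
θ=51°:   branch + wants cross > 0 → take C=(8.2799,7.0825) (cross=55.597)
θ=51°: ex = (C−B)/|BC| = (0.8232,0.5677); ey = (-0.5677,0.8232)
θ=51°: P = B + -2.99·ex + 0.64·ey = (-0.3075,1.9380)
θ=239°: B = A + 4.00·(cos239°, sin239°) = (-2.0602, -3.4287)
θ=239°: |BD| = 14.4722
θ=239°: circle(B,7.00) ∩ circle(D,8.00): a=6.7178, h=1.9674
θ=239°:   candidates: C₊=(4.0003,0.0742) cross=28.472; C₋=(4.9325,-3.7485) cross=-28.472
θ=239°:   branch + wants cross > 0 → take C=(4.0003,0.0742) (cross=28.472)
θ=239°: ex = (C−B)/|BC| = (0.8658,0.5004); ey = (-0.5004,0.8658)
θ=239°: P = B + -2.99·ex + 0.64·ey = (-4.9691,-4.3708)
θ=262°: B = A + 4.00·(cos262°, sin262°) = (-0.5567, -3.9611)
θ=262°: |BD| = 13.1666
θ=262°: circle(B,7.00) ∩ circle(D,8.00): a=6.0137, h=3.5826
θ=262°:   candidates: C₊=(4.1006,1.2648) cross=47.171; C₋=(6.2562,-5.5686) cross=-47.171
θ=262°:   branch + wants cross > 0 → take C=(4.1006,1.2648) (cross=47.171)
θ=262°: ex = (C−B)/|BC| = (0.6653,0.7466); ey = (-0.7466,0.6653)
θ=262°: P = B + -2.99·ex + 0.64·ey = (-3.0238,-5.7674)
θ=305°: B = A + 4.00·(cos305°, sin305°) = (2.2943, -3.2766)
θ=305°: |BD| = 10.2439
θ=305°: circle(B,7.00) ∩ circle(D,8.00): a=4.3898, h=5.4525
θ=305°:   candidates: C₊=(4.7094,3.2936) cross=55.855; C₋=(8.1975,-7.0385) cross=-55.855
θ=305°:   branch + wants cross > 0 → take C=(4.7094,3.2936) (cross=55.855)
θ=305°: ex = (C−B)/|BC| = (0.3450,0.9386); ey = (-0.9386,0.3450)
θ=305°: P = B + -2.99·ex + 0.64·ey = (0.6620,-5.8622)

θ=51°: -0.31 1.94
θ=239°: -4.97 -4.37
θ=262°: -3.02 -5.77
θ=305°: 0.66 -5.86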